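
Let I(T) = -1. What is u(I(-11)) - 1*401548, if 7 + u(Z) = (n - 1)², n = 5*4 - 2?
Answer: -401266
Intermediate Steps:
n = 18 (n = 20 - 2 = 18)
u(Z) = 282 (u(Z) = -7 + (18 - 1)² = -7 + 17² = -7 + 289 = 282)
u(I(-11)) - 1*401548 = 282 - 1*401548 = 282 - 401548 = -401266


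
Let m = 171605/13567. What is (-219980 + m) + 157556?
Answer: -846734803/13567 ≈ -62411.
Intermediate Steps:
m = 171605/13567 (m = 171605*(1/13567) = 171605/13567 ≈ 12.649)
(-219980 + m) + 157556 = (-219980 + 171605/13567) + 157556 = -2984297055/13567 + 157556 = -846734803/13567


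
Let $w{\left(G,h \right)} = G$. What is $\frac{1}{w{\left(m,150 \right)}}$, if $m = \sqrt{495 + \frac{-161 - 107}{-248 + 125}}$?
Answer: $\frac{\sqrt{7521819}}{61153} \approx 0.044848$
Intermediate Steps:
$m = \frac{\sqrt{7521819}}{123}$ ($m = \sqrt{495 - \frac{268}{-123}} = \sqrt{495 - - \frac{268}{123}} = \sqrt{495 + \frac{268}{123}} = \sqrt{\frac{61153}{123}} = \frac{\sqrt{7521819}}{123} \approx 22.298$)
$\frac{1}{w{\left(m,150 \right)}} = \frac{1}{\frac{1}{123} \sqrt{7521819}} = \frac{\sqrt{7521819}}{61153}$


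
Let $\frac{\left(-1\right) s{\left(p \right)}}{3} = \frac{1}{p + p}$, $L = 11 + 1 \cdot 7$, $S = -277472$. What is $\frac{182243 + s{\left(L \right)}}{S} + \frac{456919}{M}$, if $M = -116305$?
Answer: $- \frac{1775735894291}{387256571520} \approx -4.5854$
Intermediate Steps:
$L = 18$ ($L = 11 + 7 = 18$)
$s{\left(p \right)} = - \frac{3}{2 p}$ ($s{\left(p \right)} = - \frac{3}{p + p} = - \frac{3}{2 p}$)
$\frac{182243 + s{\left(L \right)}}{S} + \frac{456919}{M} = \frac{182243 - \frac{3}{2 \cdot 18}}{-277472} + \frac{456919}{-116305} = \left(182243 - \frac{1}{12}\right) \left(- \frac{1}{277472}\right) + 456919 \left(- \frac{1}{116305}\right) = \left(182243 - \frac{1}{12}\right) \left(- \frac{1}{277472}\right) - \frac{456919}{116305} = \frac{2186915}{12} \left(- \frac{1}{277472}\right) - \frac{456919}{116305} = - \frac{2186915}{3329664} - \frac{456919}{116305} = - \frac{1775735894291}{387256571520}$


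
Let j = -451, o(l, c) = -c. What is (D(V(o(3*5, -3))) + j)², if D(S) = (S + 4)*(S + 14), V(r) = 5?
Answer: 78400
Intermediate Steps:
D(S) = (4 + S)*(14 + S)
(D(V(o(3*5, -3))) + j)² = ((56 + 5² + 18*5) - 451)² = ((56 + 25 + 90) - 451)² = (171 - 451)² = (-280)² = 78400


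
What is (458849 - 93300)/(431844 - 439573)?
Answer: -365549/7729 ≈ -47.296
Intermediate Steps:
(458849 - 93300)/(431844 - 439573) = 365549/(-7729) = 365549*(-1/7729) = -365549/7729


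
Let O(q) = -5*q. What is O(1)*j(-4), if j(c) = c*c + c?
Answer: -60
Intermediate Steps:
j(c) = c + c² (j(c) = c² + c = c + c²)
O(1)*j(-4) = (-5*1)*(-4*(1 - 4)) = -(-20)*(-3) = -5*12 = -60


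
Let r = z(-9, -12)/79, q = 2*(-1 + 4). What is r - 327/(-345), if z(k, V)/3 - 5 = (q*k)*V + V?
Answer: 229756/9085 ≈ 25.290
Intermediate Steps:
q = 6 (q = 2*3 = 6)
z(k, V) = 15 + 3*V + 18*V*k (z(k, V) = 15 + 3*((6*k)*V + V) = 15 + 3*(6*V*k + V) = 15 + 3*(V + 6*V*k) = 15 + (3*V + 18*V*k) = 15 + 3*V + 18*V*k)
r = 1923/79 (r = (15 + 3*(-12) + 18*(-12)*(-9))/79 = (15 - 36 + 1944)*(1/79) = 1923*(1/79) = 1923/79 ≈ 24.342)
r - 327/(-345) = 1923/79 - 327/(-345) = 1923/79 - 327*(-1)/345 = 1923/79 - 1*(-109/115) = 1923/79 + 109/115 = 229756/9085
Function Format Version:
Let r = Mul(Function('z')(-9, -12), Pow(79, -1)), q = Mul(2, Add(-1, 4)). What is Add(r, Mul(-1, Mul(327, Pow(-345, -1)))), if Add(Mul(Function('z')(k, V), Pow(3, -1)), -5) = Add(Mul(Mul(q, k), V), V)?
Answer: Rational(229756, 9085) ≈ 25.290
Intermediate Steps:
q = 6 (q = Mul(2, 3) = 6)
Function('z')(k, V) = Add(15, Mul(3, V), Mul(18, V, k)) (Function('z')(k, V) = Add(15, Mul(3, Add(Mul(Mul(6, k), V), V))) = Add(15, Mul(3, Add(Mul(6, V, k), V))) = Add(15, Mul(3, Add(V, Mul(6, V, k)))) = Add(15, Add(Mul(3, V), Mul(18, V, k))) = Add(15, Mul(3, V), Mul(18, V, k)))
r = Rational(1923, 79) (r = Mul(Add(15, Mul(3, -12), Mul(18, -12, -9)), Pow(79, -1)) = Mul(Add(15, -36, 1944), Rational(1, 79)) = Mul(1923, Rational(1, 79)) = Rational(1923, 79) ≈ 24.342)
Add(r, Mul(-1, Mul(327, Pow(-345, -1)))) = Add(Rational(1923, 79), Mul(-1, Mul(327, Pow(-345, -1)))) = Add(Rational(1923, 79), Mul(-1, Mul(327, Rational(-1, 345)))) = Add(Rational(1923, 79), Mul(-1, Rational(-109, 115))) = Add(Rational(1923, 79), Rational(109, 115)) = Rational(229756, 9085)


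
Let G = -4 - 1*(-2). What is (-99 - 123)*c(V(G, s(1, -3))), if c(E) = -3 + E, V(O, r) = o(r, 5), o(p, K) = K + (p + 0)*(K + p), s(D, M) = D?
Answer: -1776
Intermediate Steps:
o(p, K) = K + p*(K + p)
G = -2 (G = -4 + 2 = -2)
V(O, r) = 5 + r**2 + 5*r
(-99 - 123)*c(V(G, s(1, -3))) = (-99 - 123)*(-3 + (5 + 1**2 + 5*1)) = -222*(-3 + (5 + 1 + 5)) = -222*(-3 + 11) = -222*8 = -1776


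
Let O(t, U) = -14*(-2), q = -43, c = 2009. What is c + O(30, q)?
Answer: 2037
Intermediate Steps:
O(t, U) = 28
c + O(30, q) = 2009 + 28 = 2037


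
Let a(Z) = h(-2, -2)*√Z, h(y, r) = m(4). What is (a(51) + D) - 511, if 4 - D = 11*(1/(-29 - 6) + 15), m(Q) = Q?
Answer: -23509/35 + 4*√51 ≈ -643.12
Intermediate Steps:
h(y, r) = 4
a(Z) = 4*√Z
D = -5624/35 (D = 4 - 11*(1/(-29 - 6) + 15) = 4 - 11*(1/(-35) + 15) = 4 - 11*(-1/35 + 15) = 4 - 11*524/35 = 4 - 1*5764/35 = 4 - 5764/35 = -5624/35 ≈ -160.69)
(a(51) + D) - 511 = (4*√51 - 5624/35) - 511 = (-5624/35 + 4*√51) - 511 = -23509/35 + 4*√51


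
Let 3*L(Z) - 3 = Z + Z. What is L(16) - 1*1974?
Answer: -5887/3 ≈ -1962.3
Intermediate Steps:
L(Z) = 1 + 2*Z/3 (L(Z) = 1 + (Z + Z)/3 = 1 + (2*Z)/3 = 1 + 2*Z/3)
L(16) - 1*1974 = (1 + (⅔)*16) - 1*1974 = (1 + 32/3) - 1974 = 35/3 - 1974 = -5887/3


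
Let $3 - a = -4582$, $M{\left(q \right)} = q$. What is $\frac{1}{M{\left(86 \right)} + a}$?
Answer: $\frac{1}{4671} \approx 0.00021409$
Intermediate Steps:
$a = 4585$ ($a = 3 - -4582 = 3 + 4582 = 4585$)
$\frac{1}{M{\left(86 \right)} + a} = \frac{1}{86 + 4585} = \frac{1}{4671}$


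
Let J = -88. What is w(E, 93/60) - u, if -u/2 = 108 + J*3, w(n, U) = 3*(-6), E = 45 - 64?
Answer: -330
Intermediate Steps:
E = -19
w(n, U) = -18
u = 312 (u = -2*(108 - 88*3) = -2*(108 - 264) = -2*(-156) = 312)
w(E, 93/60) - u = -18 - 1*312 = -18 - 312 = -330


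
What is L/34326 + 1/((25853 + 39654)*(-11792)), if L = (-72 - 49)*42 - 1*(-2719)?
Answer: -912659786899/13257705990672 ≈ -0.068840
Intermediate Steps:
L = -2363 (L = -121*42 + 2719 = -5082 + 2719 = -2363)
L/34326 + 1/((25853 + 39654)*(-11792)) = -2363/34326 + 1/((25853 + 39654)*(-11792)) = -2363*1/34326 - 1/11792/65507 = -2363/34326 + (1/65507)*(-1/11792) = -2363/34326 - 1/772458544 = -912659786899/13257705990672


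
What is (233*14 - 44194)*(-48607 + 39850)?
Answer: 358441524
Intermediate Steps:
(233*14 - 44194)*(-48607 + 39850) = (3262 - 44194)*(-8757) = -40932*(-8757) = 358441524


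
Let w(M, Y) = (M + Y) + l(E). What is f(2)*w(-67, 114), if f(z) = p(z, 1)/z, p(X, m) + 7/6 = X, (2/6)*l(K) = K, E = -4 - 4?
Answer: 115/12 ≈ 9.5833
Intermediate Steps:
E = -8
l(K) = 3*K
p(X, m) = -7/6 + X
w(M, Y) = -24 + M + Y (w(M, Y) = (M + Y) + 3*(-8) = (M + Y) - 24 = -24 + M + Y)
f(z) = (-7/6 + z)/z
f(2)*w(-67, 114) = ((-7/6 + 2)/2)*(-24 - 67 + 114) = ((½)*(⅚))*23 = (5/12)*23 = 115/12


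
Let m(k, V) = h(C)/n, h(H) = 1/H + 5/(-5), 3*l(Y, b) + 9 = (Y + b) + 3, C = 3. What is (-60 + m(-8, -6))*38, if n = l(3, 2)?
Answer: -2204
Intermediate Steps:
l(Y, b) = -2 + Y/3 + b/3 (l(Y, b) = -3 + ((Y + b) + 3)/3 = -3 + (3 + Y + b)/3 = -3 + (1 + Y/3 + b/3) = -2 + Y/3 + b/3)
h(H) = -1 + 1/H (h(H) = 1/H + 5*(-⅕) = 1/H - 1 = -1 + 1/H)
n = -⅓ (n = -2 + (⅓)*3 + (⅓)*2 = -2 + 1 + ⅔ = -⅓ ≈ -0.33333)
m(k, V) = 2 (m(k, V) = ((1 - 1*3)/3)/(-⅓) = ((1 - 3)/3)*(-3) = ((⅓)*(-2))*(-3) = -⅔*(-3) = 2)
(-60 + m(-8, -6))*38 = (-60 + 2)*38 = -58*38 = -2204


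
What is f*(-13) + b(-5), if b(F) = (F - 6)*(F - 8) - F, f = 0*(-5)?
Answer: 148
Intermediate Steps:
f = 0
b(F) = -F + (-8 + F)*(-6 + F) (b(F) = (-6 + F)*(-8 + F) - F = (-8 + F)*(-6 + F) - F = -F + (-8 + F)*(-6 + F))
f*(-13) + b(-5) = 0*(-13) + (48 + (-5)**2 - 15*(-5)) = 0 + (48 + 25 + 75) = 0 + 148 = 148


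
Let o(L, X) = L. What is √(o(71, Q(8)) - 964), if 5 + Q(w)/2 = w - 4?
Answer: I*√893 ≈ 29.883*I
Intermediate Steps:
Q(w) = -18 + 2*w (Q(w) = -10 + 2*(w - 4) = -10 + 2*(-4 + w) = -10 + (-8 + 2*w) = -18 + 2*w)
√(o(71, Q(8)) - 964) = √(71 - 964) = √(-893) = I*√893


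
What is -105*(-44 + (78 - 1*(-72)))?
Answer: -11130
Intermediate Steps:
-105*(-44 + (78 - 1*(-72))) = -105*(-44 + (78 + 72)) = -105*(-44 + 150) = -105*106 = -11130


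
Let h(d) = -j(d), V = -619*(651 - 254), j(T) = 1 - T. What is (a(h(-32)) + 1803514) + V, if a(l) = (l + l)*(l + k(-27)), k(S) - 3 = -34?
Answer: 1561995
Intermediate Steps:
k(S) = -31 (k(S) = 3 - 34 = -31)
V = -245743 (V = -619*397 = -245743)
h(d) = -1 + d (h(d) = -(1 - d) = -1 + d)
a(l) = 2*l*(-31 + l) (a(l) = (l + l)*(l - 31) = (2*l)*(-31 + l) = 2*l*(-31 + l))
(a(h(-32)) + 1803514) + V = (2*(-1 - 32)*(-31 + (-1 - 32)) + 1803514) - 245743 = (2*(-33)*(-31 - 33) + 1803514) - 245743 = (2*(-33)*(-64) + 1803514) - 245743 = (4224 + 1803514) - 245743 = 1807738 - 245743 = 1561995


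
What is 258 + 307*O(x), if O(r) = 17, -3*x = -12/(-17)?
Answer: 5477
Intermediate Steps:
x = -4/17 (x = -(-4)/(-17) = -(-4)*(-1)/17 = -⅓*12/17 = -4/17 ≈ -0.23529)
258 + 307*O(x) = 258 + 307*17 = 258 + 5219 = 5477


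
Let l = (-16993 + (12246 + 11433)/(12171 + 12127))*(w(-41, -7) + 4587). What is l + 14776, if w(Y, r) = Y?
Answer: -938279076531/12149 ≈ -7.7231e+7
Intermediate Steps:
l = -938458590155/12149 (l = (-16993 + (12246 + 11433)/(12171 + 12127))*(-41 + 4587) = (-16993 + 23679/24298)*4546 = -412872235/24298*4546 = -938458590155/12149 ≈ -7.7246e+7)
l + 14776 = -938458590155/12149 + 14776 = -938279076531/12149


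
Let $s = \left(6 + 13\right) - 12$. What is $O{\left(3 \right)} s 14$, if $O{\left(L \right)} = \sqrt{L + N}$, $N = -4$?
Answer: $98 i \approx 98.0 i$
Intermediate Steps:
$s = 7$ ($s = 19 - 12 = 7$)
$O{\left(L \right)} = \sqrt{-4 + L}$ ($O{\left(L \right)} = \sqrt{L - 4} = \sqrt{-4 + L}$)
$O{\left(3 \right)} s 14 = \sqrt{-4 + 3} \cdot 7 \cdot 14 = \sqrt{-1} \cdot 7 \cdot 14 = i 7 \cdot 14 = 7 i 14 = 98 i$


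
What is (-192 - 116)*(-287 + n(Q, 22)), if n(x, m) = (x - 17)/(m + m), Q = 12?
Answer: 88431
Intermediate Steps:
n(x, m) = (-17 + x)/(2*m) (n(x, m) = (-17 + x)/((2*m)) = (-17 + x)*(1/(2*m)) = (-17 + x)/(2*m))
(-192 - 116)*(-287 + n(Q, 22)) = (-192 - 116)*(-287 + (1/2)*(-17 + 12)/22) = -308*(-287 + (1/2)*(1/22)*(-5)) = -308*(-287 - 5/44) = -308*(-12633/44) = 88431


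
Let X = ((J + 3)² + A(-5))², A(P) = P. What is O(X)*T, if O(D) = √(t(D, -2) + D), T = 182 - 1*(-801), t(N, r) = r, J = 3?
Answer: 983*√959 ≈ 30441.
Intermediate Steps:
X = 961 (X = ((3 + 3)² - 5)² = (6² - 5)² = (36 - 5)² = 31² = 961)
T = 983 (T = 182 + 801 = 983)
O(D) = √(-2 + D)
O(X)*T = √(-2 + 961)*983 = √959*983 = 983*√959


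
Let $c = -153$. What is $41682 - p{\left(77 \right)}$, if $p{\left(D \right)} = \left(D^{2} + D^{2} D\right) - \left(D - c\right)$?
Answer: $-420550$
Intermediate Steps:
$p{\left(D \right)} = -153 + D^{2} + D^{3} - D$ ($p{\left(D \right)} = \left(D^{2} + D^{2} D\right) - \left(153 + D\right) = \left(D^{2} + D^{3}\right) - \left(153 + D\right) = -153 + D^{2} + D^{3} - D$)
$41682 - p{\left(77 \right)} = 41682 - \left(-153 + 77^{2} + 77^{3} - 77\right) = 41682 - \left(-153 + 5929 + 456533 - 77\right) = 41682 - 462232 = -420550$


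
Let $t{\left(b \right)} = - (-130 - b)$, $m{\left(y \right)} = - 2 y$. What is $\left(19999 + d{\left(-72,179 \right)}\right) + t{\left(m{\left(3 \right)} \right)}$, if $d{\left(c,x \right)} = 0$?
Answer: $20123$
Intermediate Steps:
$t{\left(b \right)} = 130 + b$
$\left(19999 + d{\left(-72,179 \right)}\right) + t{\left(m{\left(3 \right)} \right)} = \left(19999 + 0\right) + \left(130 - 6\right) = 19999 + \left(130 - 6\right) = 19999 + 124 = 20123$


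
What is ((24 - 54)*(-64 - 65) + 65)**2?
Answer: 15484225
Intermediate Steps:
((24 - 54)*(-64 - 65) + 65)**2 = (-30*(-129) + 65)**2 = (3870 + 65)**2 = 3935**2 = 15484225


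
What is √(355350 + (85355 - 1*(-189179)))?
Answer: 2*√157471 ≈ 793.65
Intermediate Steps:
√(355350 + (85355 - 1*(-189179))) = √(355350 + (85355 + 189179)) = √(355350 + 274534) = √629884 = 2*√157471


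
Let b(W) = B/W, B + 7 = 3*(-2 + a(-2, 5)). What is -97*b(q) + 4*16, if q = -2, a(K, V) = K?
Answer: -1715/2 ≈ -857.50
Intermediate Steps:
B = -19 (B = -7 + 3*(-2 - 2) = -7 + 3*(-4) = -7 - 12 = -19)
b(W) = -19/W
-97*b(q) + 4*16 = -(-1843)/(-2) + 4*16 = -(-1843)*(-1)/2 + 64 = -97*19/2 + 64 = -1843/2 + 64 = -1715/2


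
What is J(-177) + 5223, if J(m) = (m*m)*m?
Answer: -5540010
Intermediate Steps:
J(m) = m³ (J(m) = m²*m = m³)
J(-177) + 5223 = (-177)³ + 5223 = -5545233 + 5223 = -5540010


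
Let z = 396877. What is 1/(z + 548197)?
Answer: 1/945074 ≈ 1.0581e-6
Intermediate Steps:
1/(z + 548197) = 1/(396877 + 548197) = 1/945074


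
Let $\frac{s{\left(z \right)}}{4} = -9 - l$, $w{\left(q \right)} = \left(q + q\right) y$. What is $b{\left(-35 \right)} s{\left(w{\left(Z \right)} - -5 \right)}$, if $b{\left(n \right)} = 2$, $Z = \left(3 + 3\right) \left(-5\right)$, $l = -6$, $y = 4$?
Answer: $-24$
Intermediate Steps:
$Z = -30$ ($Z = 6 \left(-5\right) = -30$)
$w{\left(q \right)} = 8 q$ ($w{\left(q \right)} = \left(q + q\right) 4 = 2 q 4 = 8 q$)
$s{\left(z \right)} = -12$ ($s{\left(z \right)} = 4 \left(-9 - -6\right) = 4 \left(-9 + 6\right) = 4 \left(-3\right) = -12$)
$b{\left(-35 \right)} s{\left(w{\left(Z \right)} - -5 \right)} = 2 \left(-12\right) = -24$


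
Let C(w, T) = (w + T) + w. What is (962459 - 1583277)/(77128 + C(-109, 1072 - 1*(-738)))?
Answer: -310409/39360 ≈ -7.8864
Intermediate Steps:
C(w, T) = T + 2*w (C(w, T) = (T + w) + w = T + 2*w)
(962459 - 1583277)/(77128 + C(-109, 1072 - 1*(-738))) = (962459 - 1583277)/(77128 + ((1072 - 1*(-738)) + 2*(-109))) = -620818/(77128 + ((1072 + 738) - 218)) = -620818/(77128 + (1810 - 218)) = -620818/(77128 + 1592) = -620818/78720 = -620818*1/78720 = -310409/39360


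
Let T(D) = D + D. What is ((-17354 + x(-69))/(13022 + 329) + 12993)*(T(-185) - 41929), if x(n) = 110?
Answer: -7336858795401/13351 ≈ -5.4954e+8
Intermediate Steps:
T(D) = 2*D
((-17354 + x(-69))/(13022 + 329) + 12993)*(T(-185) - 41929) = ((-17354 + 110)/(13022 + 329) + 12993)*(2*(-185) - 41929) = (-17244/13351 + 12993)*(-370 - 41929) = (-17244*1/13351 + 12993)*(-42299) = (-17244/13351 + 12993)*(-42299) = (173452299/13351)*(-42299) = -7336858795401/13351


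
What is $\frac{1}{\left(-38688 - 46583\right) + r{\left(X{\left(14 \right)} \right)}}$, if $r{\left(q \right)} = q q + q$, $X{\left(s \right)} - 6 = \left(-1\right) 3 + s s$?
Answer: $- \frac{1}{45471} \approx -2.1992 \cdot 10^{-5}$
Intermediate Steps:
$X{\left(s \right)} = 3 + s^{2}$ ($X{\left(s \right)} = 6 + \left(\left(-1\right) 3 + s s\right) = 6 + \left(-3 + s^{2}\right) = 3 + s^{2}$)
$r{\left(q \right)} = q + q^{2}$ ($r{\left(q \right)} = q^{2} + q = q + q^{2}$)
$\frac{1}{\left(-38688 - 46583\right) + r{\left(X{\left(14 \right)} \right)}} = \frac{1}{\left(-38688 - 46583\right) + \left(3 + 14^{2}\right) \left(1 + \left(3 + 14^{2}\right)\right)} = \frac{1}{-85271 + \left(3 + 196\right) \left(1 + \left(3 + 196\right)\right)} = \frac{1}{-85271 + 199 \left(1 + 199\right)} = \frac{1}{-85271 + 199 \cdot 200} = \frac{1}{-85271 + 39800} = \frac{1}{-45471} = - \frac{1}{45471}$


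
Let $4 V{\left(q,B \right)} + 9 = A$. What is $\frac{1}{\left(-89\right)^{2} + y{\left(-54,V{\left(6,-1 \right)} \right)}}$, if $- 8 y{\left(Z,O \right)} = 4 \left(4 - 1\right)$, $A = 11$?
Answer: $\frac{2}{15839} \approx 0.00012627$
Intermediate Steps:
$V{\left(q,B \right)} = \frac{1}{2}$ ($V{\left(q,B \right)} = - \frac{9}{4} + \frac{1}{4} \cdot 11 = - \frac{9}{4} + \frac{11}{4} = \frac{1}{2}$)
$y{\left(Z,O \right)} = - \frac{3}{2}$ ($y{\left(Z,O \right)} = - \frac{4 \left(4 - 1\right)}{8} = - \frac{4 \cdot 3}{8} = \left(- \frac{1}{8}\right) 12 = - \frac{3}{2}$)
$\frac{1}{\left(-89\right)^{2} + y{\left(-54,V{\left(6,-1 \right)} \right)}} = \frac{1}{\left(-89\right)^{2} - \frac{3}{2}} = \frac{1}{7921 - \frac{3}{2}} = \frac{1}{\frac{15839}{2}} = \frac{2}{15839}$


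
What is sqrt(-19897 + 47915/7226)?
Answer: I*sqrt(1038577133382)/7226 ≈ 141.03*I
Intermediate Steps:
sqrt(-19897 + 47915/7226) = sqrt(-143727807/7226) = I*sqrt(1038577133382)/7226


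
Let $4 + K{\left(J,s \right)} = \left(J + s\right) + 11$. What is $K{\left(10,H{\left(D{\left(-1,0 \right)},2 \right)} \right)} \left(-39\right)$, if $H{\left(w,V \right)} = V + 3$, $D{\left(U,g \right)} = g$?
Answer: $-858$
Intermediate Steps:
$H{\left(w,V \right)} = 3 + V$
$K{\left(J,s \right)} = 7 + J + s$ ($K{\left(J,s \right)} = -4 + \left(\left(J + s\right) + 11\right) = -4 + \left(11 + J + s\right) = 7 + J + s$)
$K{\left(10,H{\left(D{\left(-1,0 \right)},2 \right)} \right)} \left(-39\right) = \left(7 + 10 + \left(3 + 2\right)\right) \left(-39\right) = \left(7 + 10 + 5\right) \left(-39\right) = 22 \left(-39\right) = -858$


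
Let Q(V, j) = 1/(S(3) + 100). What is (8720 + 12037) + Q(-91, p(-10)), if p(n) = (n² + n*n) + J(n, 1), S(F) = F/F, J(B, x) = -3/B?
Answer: 2096458/101 ≈ 20757.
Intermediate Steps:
S(F) = 1
p(n) = -3/n + 2*n² (p(n) = (n² + n*n) - 3/n = (n² + n²) - 3/n = 2*n² - 3/n = -3/n + 2*n²)
Q(V, j) = 1/101 (Q(V, j) = 1/(1 + 100) = 1/101)
(8720 + 12037) + Q(-91, p(-10)) = (8720 + 12037) + 1/101 = 20757 + 1/101 = 2096458/101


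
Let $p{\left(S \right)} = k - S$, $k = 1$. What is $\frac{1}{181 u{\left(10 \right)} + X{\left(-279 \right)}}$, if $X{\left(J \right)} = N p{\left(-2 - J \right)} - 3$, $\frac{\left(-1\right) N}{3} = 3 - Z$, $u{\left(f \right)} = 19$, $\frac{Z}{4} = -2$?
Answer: $\frac{1}{12544} \approx 7.9719 \cdot 10^{-5}$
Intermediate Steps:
$Z = -8$ ($Z = 4 \left(-2\right) = -8$)
$p{\left(S \right)} = 1 - S$
$N = -33$ ($N = - 3 \left(3 - -8\right) = - 3 \left(3 + 8\right) = \left(-3\right) 11 = -33$)
$X{\left(J \right)} = -102 - 33 J$ ($X{\left(J \right)} = - 33 \left(1 - \left(-2 - J\right)\right) - 3 = - 33 \left(1 + \left(2 + J\right)\right) - 3 = - 33 \left(3 + J\right) - 3 = \left(-99 - 33 J\right) - 3 = -102 - 33 J$)
$\frac{1}{181 u{\left(10 \right)} + X{\left(-279 \right)}} = \frac{1}{181 \cdot 19 - -9105} = \frac{1}{3439 + \left(-102 + 9207\right)} = \frac{1}{3439 + 9105} = \frac{1}{12544}$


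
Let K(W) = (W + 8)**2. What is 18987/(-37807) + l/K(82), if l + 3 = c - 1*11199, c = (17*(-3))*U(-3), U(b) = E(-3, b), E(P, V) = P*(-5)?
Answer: -202077023/102078900 ≈ -1.9796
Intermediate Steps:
E(P, V) = -5*P
U(b) = 15 (U(b) = -5*(-3) = 15)
c = -765 (c = (17*(-3))*15 = -51*15 = -765)
K(W) = (8 + W)**2
l = -11967 (l = -3 + (-765 - 1*11199) = -3 + (-765 - 11199) = -3 - 11964 = -11967)
18987/(-37807) + l/K(82) = 18987/(-37807) - 11967/(8 + 82)**2 = 18987*(-1/37807) - 11967/(90**2) = -18987/37807 - 11967/8100 = -18987/37807 - 11967*1/8100 = -18987/37807 - 3989/2700 = -202077023/102078900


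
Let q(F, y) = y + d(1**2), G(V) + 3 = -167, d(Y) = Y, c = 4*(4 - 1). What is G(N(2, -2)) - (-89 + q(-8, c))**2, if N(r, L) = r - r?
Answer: -5946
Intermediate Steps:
N(r, L) = 0
c = 12 (c = 4*3 = 12)
G(V) = -170 (G(V) = -3 - 167 = -170)
q(F, y) = 1 + y (q(F, y) = y + 1**2 = y + 1 = 1 + y)
G(N(2, -2)) - (-89 + q(-8, c))**2 = -170 - (-89 + (1 + 12))**2 = -170 - (-89 + 13)**2 = -170 - 1*(-76)**2 = -170 - 1*5776 = -170 - 5776 = -5946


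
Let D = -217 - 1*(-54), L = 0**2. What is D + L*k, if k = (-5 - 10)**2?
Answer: -163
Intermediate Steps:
L = 0
D = -163 (D = -217 + 54 = -163)
k = 225 (k = (-15)**2 = 225)
D + L*k = -163 + 0*225 = -163 + 0 = -163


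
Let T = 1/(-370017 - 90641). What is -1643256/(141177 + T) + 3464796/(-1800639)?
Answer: -529458860874272804/39034440987981045 ≈ -13.564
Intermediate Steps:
T = -1/460658 (T = 1/(-460658) = -1/460658 ≈ -2.1708e-6)
-1643256/(141177 + T) + 3464796/(-1800639) = -1643256/(141177 - 1/460658) + 3464796/(-1800639) = -1643256/65034314465/460658 + 3464796*(-1/1800639) = -1643256*460658/65034314465 - 1154932/600213 = -756979022448/65034314465 - 1154932/600213 = -529458860874272804/39034440987981045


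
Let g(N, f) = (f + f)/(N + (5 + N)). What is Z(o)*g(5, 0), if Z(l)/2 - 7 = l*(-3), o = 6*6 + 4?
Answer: 0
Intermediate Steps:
g(N, f) = 2*f/(5 + 2*N) (g(N, f) = (2*f)/(5 + 2*N) = 2*f/(5 + 2*N))
o = 40 (o = 36 + 4 = 40)
Z(l) = 14 - 6*l (Z(l) = 14 + 2*(l*(-3)) = 14 + 2*(-3*l) = 14 - 6*l)
Z(o)*g(5, 0) = (14 - 6*40)*(2*0/(5 + 2*5)) = (14 - 240)*(2*0/(5 + 10)) = -452*0/15 = -226*0 = 0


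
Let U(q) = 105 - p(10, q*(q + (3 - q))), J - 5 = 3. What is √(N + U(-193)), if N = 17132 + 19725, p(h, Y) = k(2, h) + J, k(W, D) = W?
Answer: 2*√9238 ≈ 192.23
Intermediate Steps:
J = 8 (J = 5 + 3 = 8)
p(h, Y) = 10 (p(h, Y) = 2 + 8 = 10)
N = 36857
U(q) = 95 (U(q) = 105 - 1*10 = 105 - 10 = 95)
√(N + U(-193)) = √(36857 + 95) = √36952 = 2*√9238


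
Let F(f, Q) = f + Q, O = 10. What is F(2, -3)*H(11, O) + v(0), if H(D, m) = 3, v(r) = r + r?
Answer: -3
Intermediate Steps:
F(f, Q) = Q + f
v(r) = 2*r
F(2, -3)*H(11, O) + v(0) = (-3 + 2)*3 + 2*0 = -1*3 + 0 = -3 + 0 = -3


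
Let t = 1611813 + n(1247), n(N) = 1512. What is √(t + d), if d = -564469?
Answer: 2*√262214 ≈ 1024.1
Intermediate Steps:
t = 1613325 (t = 1611813 + 1512 = 1613325)
√(t + d) = √(1613325 - 564469) = √1048856 = 2*√262214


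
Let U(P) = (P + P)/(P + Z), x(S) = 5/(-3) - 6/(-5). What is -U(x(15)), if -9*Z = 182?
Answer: -6/133 ≈ -0.045113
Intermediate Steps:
Z = -182/9 (Z = -1/9*182 = -182/9 ≈ -20.222)
x(S) = -7/15 (x(S) = 5*(-1/3) - 6*(-1/5) = -5/3 + 6/5 = -7/15)
U(P) = 2*P/(-182/9 + P) (U(P) = (P + P)/(P - 182/9) = (2*P)/(-182/9 + P) = 2*P/(-182/9 + P))
-U(x(15)) = -18*(-7)/(15*(-182 + 9*(-7/15))) = -18*(-7)/(15*(-182 - 21/5)) = -18*(-7)/(15*(-931/5)) = -18*(-7)*(-5)/(15*931) = -1*6/133 = -6/133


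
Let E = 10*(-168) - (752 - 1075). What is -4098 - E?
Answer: -2741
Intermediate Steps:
E = -1357 (E = -1680 - 1*(-323) = -1680 + 323 = -1357)
-4098 - E = -4098 - 1*(-1357) = -4098 + 1357 = -2741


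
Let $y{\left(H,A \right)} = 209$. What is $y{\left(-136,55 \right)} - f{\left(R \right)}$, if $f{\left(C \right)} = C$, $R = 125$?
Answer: $84$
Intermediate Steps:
$y{\left(-136,55 \right)} - f{\left(R \right)} = 209 - 125 = 84$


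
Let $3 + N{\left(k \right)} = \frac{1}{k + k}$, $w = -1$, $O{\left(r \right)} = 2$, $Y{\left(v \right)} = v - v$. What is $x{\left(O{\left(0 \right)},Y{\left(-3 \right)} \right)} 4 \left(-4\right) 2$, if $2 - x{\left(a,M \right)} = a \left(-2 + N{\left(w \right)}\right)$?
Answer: $-416$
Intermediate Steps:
$Y{\left(v \right)} = 0$
$N{\left(k \right)} = -3 + \frac{1}{2 k}$ ($N{\left(k \right)} = -3 + \frac{1}{k + k} = -3 + \frac{1}{2 k}$)
$x{\left(a,M \right)} = 2 + \frac{11 a}{2}$ ($x{\left(a,M \right)} = 2 - a \left(-2 - \left(3 - \frac{1}{2 \left(-1\right)}\right)\right) = 2 - a \left(-2 + \left(-3 + \frac{1}{2} \left(-1\right)\right)\right) = 2 - a \left(-2 - \frac{7}{2}\right) = 2 - a \left(- \frac{11}{2}\right) = 2 - - \frac{11 a}{2} = 2 + \frac{11 a}{2}$)
$x{\left(O{\left(0 \right)},Y{\left(-3 \right)} \right)} 4 \left(-4\right) 2 = \left(2 + \frac{11}{2} \cdot 2\right) 4 \left(-4\right) 2 = \left(2 + 11\right) \left(\left(-16\right) 2\right) = 13 \left(-32\right) = -416$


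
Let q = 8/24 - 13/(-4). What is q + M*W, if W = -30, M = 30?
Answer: -10757/12 ≈ -896.42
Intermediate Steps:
q = 43/12 (q = 8*(1/24) - 13*(-1/4) = 1/3 + 13/4 = 43/12 ≈ 3.5833)
q + M*W = 43/12 + 30*(-30) = 43/12 - 900 = -10757/12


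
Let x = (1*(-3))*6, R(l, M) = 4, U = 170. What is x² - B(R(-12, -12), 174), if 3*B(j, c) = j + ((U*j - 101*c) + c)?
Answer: 5896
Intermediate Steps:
x = -18 (x = -3*6 = -18)
B(j, c) = 57*j - 100*c/3 (B(j, c) = (j + ((170*j - 101*c) + c))/3 = (j + ((-101*c + 170*j) + c))/3 = (j + (-100*c + 170*j))/3 = (-100*c + 171*j)/3 = 57*j - 100*c/3)
x² - B(R(-12, -12), 174) = (-18)² - (57*4 - 100/3*174) = 324 - (228 - 5800) = 324 - 1*(-5572) = 324 + 5572 = 5896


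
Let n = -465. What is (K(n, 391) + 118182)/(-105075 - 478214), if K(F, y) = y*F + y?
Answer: 614/5663 ≈ 0.10842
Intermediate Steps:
K(F, y) = y + F*y (K(F, y) = F*y + y = y + F*y)
(K(n, 391) + 118182)/(-105075 - 478214) = (391*(1 - 465) + 118182)/(-105075 - 478214) = (391*(-464) + 118182)/(-583289) = (-181424 + 118182)*(-1/583289) = -63242*(-1/583289) = 614/5663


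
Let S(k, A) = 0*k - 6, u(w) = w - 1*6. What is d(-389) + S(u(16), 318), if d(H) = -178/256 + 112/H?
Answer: -347709/49792 ≈ -6.9832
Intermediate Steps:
u(w) = -6 + w (u(w) = w - 6 = -6 + w)
d(H) = -89/128 + 112/H (d(H) = -178*1/256 + 112/H = -89/128 + 112/H)
S(k, A) = -6 (S(k, A) = 0 - 6 = -6)
d(-389) + S(u(16), 318) = (-89/128 + 112/(-389)) - 6 = (-89/128 + 112*(-1/389)) - 6 = (-89/128 - 112/389) - 6 = -48957/49792 - 6 = -347709/49792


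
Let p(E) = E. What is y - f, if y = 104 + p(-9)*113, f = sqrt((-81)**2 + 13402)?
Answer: -913 - sqrt(19963) ≈ -1054.3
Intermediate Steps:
f = sqrt(19963) (f = sqrt(6561 + 13402) = sqrt(19963) ≈ 141.29)
y = -913 (y = 104 - 9*113 = 104 - 1017 = -913)
y - f = -913 - sqrt(19963)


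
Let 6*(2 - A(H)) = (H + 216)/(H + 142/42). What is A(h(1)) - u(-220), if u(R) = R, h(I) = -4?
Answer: 3628/13 ≈ 279.08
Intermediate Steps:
A(H) = 2 - (216 + H)/(6*(71/21 + H)) (A(H) = 2 - (H + 216)/(6*(H + 142/42)) = 2 - (216 + H)/(6*(H + 142*(1/42))) = 2 - (216 + H)/(6*(H + 71/21)) = 2 - (216 + H)/(6*(71/21 + H)))
A(h(1)) - u(-220) = (-1228 + 77*(-4))/(2*(71 + 21*(-4))) - 1*(-220) = (-1228 - 308)/(2*(71 - 84)) + 220 = (½)*(-1536)/(-13) + 220 = (½)*(-1/13)*(-1536) + 220 = 768/13 + 220 = 3628/13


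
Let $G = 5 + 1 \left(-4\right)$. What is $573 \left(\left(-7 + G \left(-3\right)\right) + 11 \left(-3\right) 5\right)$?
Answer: $-100275$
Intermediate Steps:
$G = 1$ ($G = 5 - 4 = 1$)
$573 \left(\left(-7 + G \left(-3\right)\right) + 11 \left(-3\right) 5\right) = 573 \left(\left(-7 + 1 \left(-3\right)\right) + 11 \left(-3\right) 5\right) = 573 \left(\left(-7 - 3\right) - 165\right) = 573 \left(-10 - 165\right) = 573 \left(-175\right) = -100275$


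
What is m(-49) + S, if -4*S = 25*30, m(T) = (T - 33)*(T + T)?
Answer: 15697/2 ≈ 7848.5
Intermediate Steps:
m(T) = 2*T*(-33 + T) (m(T) = (-33 + T)*(2*T) = 2*T*(-33 + T))
S = -375/2 (S = -25*30/4 = -1/4*750 = -375/2 ≈ -187.50)
m(-49) + S = 2*(-49)*(-33 - 49) - 375/2 = 2*(-49)*(-82) - 375/2 = 8036 - 375/2 = 15697/2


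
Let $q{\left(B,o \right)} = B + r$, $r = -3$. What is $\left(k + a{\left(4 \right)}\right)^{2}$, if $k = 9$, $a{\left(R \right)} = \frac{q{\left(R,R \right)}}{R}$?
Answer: $\frac{1369}{16} \approx 85.563$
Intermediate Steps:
$q{\left(B,o \right)} = -3 + B$ ($q{\left(B,o \right)} = B - 3 = -3 + B$)
$a{\left(R \right)} = \frac{-3 + R}{R}$
$\left(k + a{\left(4 \right)}\right)^{2} = \left(9 + \frac{-3 + 4}{4}\right)^{2} = \left(9 + \frac{1}{4} \cdot 1\right)^{2} = \left(9 + \frac{1}{4}\right)^{2} = \left(\frac{37}{4}\right)^{2} = \frac{1369}{16}$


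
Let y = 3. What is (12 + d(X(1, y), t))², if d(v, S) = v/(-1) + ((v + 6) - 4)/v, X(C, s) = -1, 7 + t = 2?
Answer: 144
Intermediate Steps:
t = -5 (t = -7 + 2 = -5)
d(v, S) = -v + (2 + v)/v (d(v, S) = v*(-1) + ((6 + v) - 4)/v = -v + (2 + v)/v)
(12 + d(X(1, y), t))² = (12 + (1 - 1*(-1) + 2/(-1)))² = (12 + (1 + 1 + 2*(-1)))² = (12 + (1 + 1 - 2))² = (12 + 0)² = 12² = 144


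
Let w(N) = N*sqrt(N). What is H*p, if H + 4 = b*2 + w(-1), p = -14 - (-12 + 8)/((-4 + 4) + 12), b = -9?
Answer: 902/3 + 41*I/3 ≈ 300.67 + 13.667*I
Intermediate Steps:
w(N) = N**(3/2)
p = -41/3 (p = -14 - (-4)/(0 + 12) = -14 - (-4)/12 = -14 - 1*(-1/3) = -14 + 1/3 = -41/3 ≈ -13.667)
H = -22 - I (H = -4 + (-9*2 + (-1)**(3/2)) = -4 + (-18 - I) = -22 - I ≈ -22.0 - 1.0*I)
H*p = (-22 - I)*(-41/3) = 902/3 + 41*I/3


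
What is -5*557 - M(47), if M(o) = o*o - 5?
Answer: -4989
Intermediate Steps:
M(o) = -5 + o² (M(o) = o² - 5 = -5 + o²)
-5*557 - M(47) = -5*557 - (-5 + 47²) = -2785 - (-5 + 2209) = -2785 - 1*2204 = -2785 - 2204 = -4989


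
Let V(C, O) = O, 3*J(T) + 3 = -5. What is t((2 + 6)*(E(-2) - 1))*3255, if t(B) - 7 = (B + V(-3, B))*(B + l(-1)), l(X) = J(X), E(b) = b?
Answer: 4189185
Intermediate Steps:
J(T) = -8/3 (J(T) = -1 + (⅓)*(-5) = -1 - 5/3 = -8/3)
l(X) = -8/3
t(B) = 7 + 2*B*(-8/3 + B) (t(B) = 7 + (B + B)*(B - 8/3) = 7 + (2*B)*(-8/3 + B) = 7 + 2*B*(-8/3 + B))
t((2 + 6)*(E(-2) - 1))*3255 = (7 + 2*((2 + 6)*(-2 - 1))² - 16*(2 + 6)*(-2 - 1)/3)*3255 = (7 + 2*(8*(-3))² - 128*(-3)/3)*3255 = (7 + 2*(-24)² - 16/3*(-24))*3255 = (7 + 2*576 + 128)*3255 = (7 + 1152 + 128)*3255 = 1287*3255 = 4189185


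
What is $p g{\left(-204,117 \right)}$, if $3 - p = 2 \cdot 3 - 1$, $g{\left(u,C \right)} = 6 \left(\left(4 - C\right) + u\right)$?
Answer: $3804$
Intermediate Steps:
$g{\left(u,C \right)} = 24 - 6 C + 6 u$ ($g{\left(u,C \right)} = 6 \left(4 + u - C\right) = 24 - 6 C + 6 u$)
$p = -2$ ($p = 3 - \left(2 \cdot 3 - 1\right) = 3 - \left(6 - 1\right) = 3 - 5 = -2$)
$p g{\left(-204,117 \right)} = - 2 \left(24 - 702 + 6 \left(-204\right)\right) = - 2 \left(24 - 702 - 1224\right) = \left(-2\right) \left(-1902\right) = 3804$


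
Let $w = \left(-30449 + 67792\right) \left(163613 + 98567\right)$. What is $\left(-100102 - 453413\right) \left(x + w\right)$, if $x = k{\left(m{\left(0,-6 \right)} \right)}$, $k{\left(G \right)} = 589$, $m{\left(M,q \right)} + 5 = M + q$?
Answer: $-5419237498926435$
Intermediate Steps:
$m{\left(M,q \right)} = -5 + M + q$ ($m{\left(M,q \right)} = -5 + \left(M + q\right) = -5 + M + q$)
$w = 9790587740$ ($w = 37343 \cdot 262180 = 9790587740$)
$x = 589$
$\left(-100102 - 453413\right) \left(x + w\right) = \left(-100102 - 453413\right) \left(589 + 9790587740\right) = \left(-553515\right) 9790588329 = -5419237498926435$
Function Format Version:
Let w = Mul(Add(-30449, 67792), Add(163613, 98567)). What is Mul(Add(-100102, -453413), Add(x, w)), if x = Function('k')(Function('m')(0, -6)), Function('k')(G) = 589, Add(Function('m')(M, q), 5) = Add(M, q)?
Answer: -5419237498926435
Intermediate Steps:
Function('m')(M, q) = Add(-5, M, q) (Function('m')(M, q) = Add(-5, Add(M, q)) = Add(-5, M, q))
w = 9790587740 (w = Mul(37343, 262180) = 9790587740)
x = 589
Mul(Add(-100102, -453413), Add(x, w)) = Mul(Add(-100102, -453413), Add(589, 9790587740)) = Mul(-553515, 9790588329) = -5419237498926435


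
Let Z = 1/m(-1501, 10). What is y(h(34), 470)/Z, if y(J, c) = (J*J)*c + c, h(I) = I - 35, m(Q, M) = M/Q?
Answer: -9400/1501 ≈ -6.2625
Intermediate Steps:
h(I) = -35 + I
y(J, c) = c + c*J**2 (y(J, c) = J**2*c + c = c*J**2 + c = c + c*J**2)
Z = -1501/10 (Z = 1/(10/(-1501)) = 1/(10*(-1/1501)) = 1/(-10/1501) = -1501/10 ≈ -150.10)
y(h(34), 470)/Z = (470*(1 + (-35 + 34)**2))/(-1501/10) = (470*(1 + (-1)**2))*(-10/1501) = (470*(1 + 1))*(-10/1501) = (470*2)*(-10/1501) = 940*(-10/1501) = -9400/1501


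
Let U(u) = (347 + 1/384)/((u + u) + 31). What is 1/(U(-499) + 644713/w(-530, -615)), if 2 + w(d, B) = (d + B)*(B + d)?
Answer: 21166067328/2813368919 ≈ 7.5234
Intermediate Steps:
w(d, B) = -2 + (B + d)² (w(d, B) = -2 + (d + B)*(B + d) = -2 + (B + d)*(B + d) = -2 + (B + d)²)
U(u) = 133249/(384*(31 + 2*u)) (U(u) = (347 + 1/384)/(2*u + 31) = 133249/(384*(31 + 2*u)))
1/(U(-499) + 644713/w(-530, -615)) = 1/(133249/(384*(31 + 2*(-499))) + 644713/(-2 + (-615 - 530)²)) = 1/(133249/(384*(31 - 998)) + 644713/(-2 + (-1145)²)) = 1/((133249/384)/(-967) + 644713/(-2 + 1311025)) = 1/((133249/384)*(-1/967) + 644713/1311023) = 1/(-133249/371328 + 644713*(1/1311023)) = 1/(-133249/371328 + 28031/57001) = 1/(2813368919/21166067328) = 21166067328/2813368919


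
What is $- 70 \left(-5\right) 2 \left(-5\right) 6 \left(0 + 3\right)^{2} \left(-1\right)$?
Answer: $189000$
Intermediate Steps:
$- 70 \left(-5\right) 2 \left(-5\right) 6 \left(0 + 3\right)^{2} \left(-1\right) = - 70 \left(-10\right) \left(-5\right) 6 \cdot 3^{2} \left(-1\right) = - 70 \cdot 50 \cdot 6 \cdot 9 \left(-1\right) = - 70 \cdot 300 \cdot 9 \left(-1\right) = - 70 \cdot 2700 \left(-1\right) = \left(-70\right) \left(-2700\right) = 189000$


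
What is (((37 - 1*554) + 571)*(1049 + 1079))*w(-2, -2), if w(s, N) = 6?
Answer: 689472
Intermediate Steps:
(((37 - 1*554) + 571)*(1049 + 1079))*w(-2, -2) = (((37 - 1*554) + 571)*(1049 + 1079))*6 = (((37 - 554) + 571)*2128)*6 = ((-517 + 571)*2128)*6 = (54*2128)*6 = 114912*6 = 689472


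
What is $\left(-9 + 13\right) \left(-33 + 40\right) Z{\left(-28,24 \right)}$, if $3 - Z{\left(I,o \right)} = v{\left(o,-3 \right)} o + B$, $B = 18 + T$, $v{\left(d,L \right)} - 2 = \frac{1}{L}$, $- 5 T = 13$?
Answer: $- \frac{7336}{5} \approx -1467.2$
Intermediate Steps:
$T = - \frac{13}{5}$ ($T = \left(- \frac{1}{5}\right) 13 = - \frac{13}{5} \approx -2.6$)
$v{\left(d,L \right)} = 2 + \frac{1}{L}$
$B = \frac{77}{5}$ ($B = 18 - \frac{13}{5} = \frac{77}{5} \approx 15.4$)
$Z{\left(I,o \right)} = - \frac{62}{5} - \frac{5 o}{3}$ ($Z{\left(I,o \right)} = 3 - \left(\left(2 + \frac{1}{-3}\right) o + \frac{77}{5}\right) = 3 - \left(\left(2 - \frac{1}{3}\right) o + \frac{77}{5}\right) = 3 - \left(\frac{5 o}{3} + \frac{77}{5}\right) = 3 - \left(\frac{77}{5} + \frac{5 o}{3}\right) = - \frac{62}{5} - \frac{5 o}{3}$)
$\left(-9 + 13\right) \left(-33 + 40\right) Z{\left(-28,24 \right)} = \left(-9 + 13\right) \left(-33 + 40\right) \left(- \frac{62}{5} - 40\right) = 4 \cdot 7 \left(- \frac{62}{5} - 40\right) = 28 \left(- \frac{262}{5}\right) = - \frac{7336}{5}$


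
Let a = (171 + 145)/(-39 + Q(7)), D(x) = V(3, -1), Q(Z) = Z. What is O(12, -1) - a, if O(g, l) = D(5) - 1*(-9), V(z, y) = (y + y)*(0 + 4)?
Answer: 87/8 ≈ 10.875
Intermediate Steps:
V(z, y) = 8*y (V(z, y) = (2*y)*4 = 8*y)
D(x) = -8 (D(x) = 8*(-1) = -8)
O(g, l) = 1 (O(g, l) = -8 - 1*(-9) = -8 + 9 = 1)
a = -79/8 (a = (171 + 145)/(-39 + 7) = 316/(-32) = 316*(-1/32) = -79/8 ≈ -9.8750)
O(12, -1) - a = 1 - 1*(-79/8) = 1 + 79/8 = 87/8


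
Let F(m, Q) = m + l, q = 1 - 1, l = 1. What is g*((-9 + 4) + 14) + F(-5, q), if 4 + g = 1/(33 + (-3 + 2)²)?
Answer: -1351/34 ≈ -39.735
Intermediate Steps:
q = 0
F(m, Q) = 1 + m (F(m, Q) = m + 1 = 1 + m)
g = -135/34 (g = -4 + 1/(33 + (-3 + 2)²) = -4 + 1/(33 + (-1)²) = -4 + 1/(33 + 1) = -4 + 1/34 = -135/34 ≈ -3.9706)
g*((-9 + 4) + 14) + F(-5, q) = -135*((-9 + 4) + 14)/34 + (1 - 5) = -135*(-5 + 14)/34 - 4 = -135/34*9 - 4 = -1215/34 - 4 = -1351/34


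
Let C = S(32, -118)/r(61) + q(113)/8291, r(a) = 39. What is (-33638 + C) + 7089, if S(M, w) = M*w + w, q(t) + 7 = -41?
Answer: -2872293209/107783 ≈ -26649.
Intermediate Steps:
q(t) = -48 (q(t) = -7 - 41 = -48)
S(M, w) = w + M*w
C = -10762342/107783 (C = -118*(1 + 32)/39 - 48/8291 = -118*33*(1/39) - 48*1/8291 = -3894*1/39 - 48/8291 = -1298/13 - 48/8291 = -10762342/107783 ≈ -99.852)
(-33638 + C) + 7089 = (-33638 - 10762342/107783) + 7089 = -3636366896/107783 + 7089 = -2872293209/107783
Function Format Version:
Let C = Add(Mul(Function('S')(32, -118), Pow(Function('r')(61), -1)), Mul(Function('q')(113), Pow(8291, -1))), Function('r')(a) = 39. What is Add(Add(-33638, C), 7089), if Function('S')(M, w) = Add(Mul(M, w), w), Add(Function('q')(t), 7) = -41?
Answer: Rational(-2872293209, 107783) ≈ -26649.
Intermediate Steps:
Function('q')(t) = -48 (Function('q')(t) = Add(-7, -41) = -48)
Function('S')(M, w) = Add(w, Mul(M, w))
C = Rational(-10762342, 107783) (C = Add(Mul(Mul(-118, Add(1, 32)), Pow(39, -1)), Mul(-48, Pow(8291, -1))) = Add(Mul(Mul(-118, 33), Rational(1, 39)), Mul(-48, Rational(1, 8291))) = Add(Mul(-3894, Rational(1, 39)), Rational(-48, 8291)) = Add(Rational(-1298, 13), Rational(-48, 8291)) = Rational(-10762342, 107783) ≈ -99.852)
Add(Add(-33638, C), 7089) = Add(Add(-33638, Rational(-10762342, 107783)), 7089) = Add(Rational(-3636366896, 107783), 7089) = Rational(-2872293209, 107783)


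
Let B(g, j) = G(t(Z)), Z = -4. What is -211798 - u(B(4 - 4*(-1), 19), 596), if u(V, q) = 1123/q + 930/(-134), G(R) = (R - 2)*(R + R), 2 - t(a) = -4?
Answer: -8457315837/39932 ≈ -2.1179e+5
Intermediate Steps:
t(a) = 6 (t(a) = 2 - 1*(-4) = 2 + 4 = 6)
G(R) = 2*R*(-2 + R) (G(R) = (-2 + R)*(2*R) = 2*R*(-2 + R))
B(g, j) = 48 (B(g, j) = 2*6*(-2 + 6) = 2*6*4 = 48)
u(V, q) = -465/67 + 1123/q (u(V, q) = 1123/q + 930*(-1/134) = 1123/q - 465/67 = -465/67 + 1123/q)
-211798 - u(B(4 - 4*(-1), 19), 596) = -211798 - (-465/67 + 1123/596) = -211798 - 1*(-201899/39932) = -211798 + 201899/39932 = -8457315837/39932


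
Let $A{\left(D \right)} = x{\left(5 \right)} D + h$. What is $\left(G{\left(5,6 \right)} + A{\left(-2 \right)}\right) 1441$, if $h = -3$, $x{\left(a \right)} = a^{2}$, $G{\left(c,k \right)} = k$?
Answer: $-67727$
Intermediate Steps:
$A{\left(D \right)} = -3 + 25 D$ ($A{\left(D \right)} = 5^{2} D - 3 = 25 D - 3 = -3 + 25 D$)
$\left(G{\left(5,6 \right)} + A{\left(-2 \right)}\right) 1441 = \left(6 + \left(-3 + 25 \left(-2\right)\right)\right) 1441 = \left(6 - 53\right) 1441 = \left(-47\right) 1441 = -67727$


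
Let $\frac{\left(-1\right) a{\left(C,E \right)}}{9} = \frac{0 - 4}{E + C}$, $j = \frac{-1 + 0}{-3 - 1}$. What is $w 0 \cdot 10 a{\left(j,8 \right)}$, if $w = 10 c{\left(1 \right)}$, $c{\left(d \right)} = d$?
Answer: $0$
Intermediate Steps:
$j = \frac{1}{4}$ ($j = - \frac{1}{-4} = \left(-1\right) \left(- \frac{1}{4}\right) = \frac{1}{4} \approx 0.25$)
$a{\left(C,E \right)} = \frac{36}{C + E}$ ($a{\left(C,E \right)} = - 9 \frac{0 - 4}{E + C} = - 9 \left(- \frac{4}{C + E}\right) = \frac{36}{C + E}$)
$w = 10$ ($w = 10 \cdot 1 = 10$)
$w 0 \cdot 10 a{\left(j,8 \right)} = 10 \cdot 0 \cdot 10 \frac{36}{\frac{1}{4} + 8} = 10 \cdot 0 \frac{36}{\frac{33}{4}} = 0 \cdot 36 \cdot \frac{4}{33} = 0 \cdot \frac{48}{11} = 0$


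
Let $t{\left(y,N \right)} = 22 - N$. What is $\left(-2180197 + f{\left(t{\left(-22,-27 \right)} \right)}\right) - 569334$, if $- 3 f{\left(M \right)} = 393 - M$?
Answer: $- \frac{8248937}{3} \approx -2.7496 \cdot 10^{6}$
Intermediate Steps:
$f{\left(M \right)} = -131 + \frac{M}{3}$ ($f{\left(M \right)} = - \frac{393 - M}{3} = -131 + \frac{M}{3}$)
$\left(-2180197 + f{\left(t{\left(-22,-27 \right)} \right)}\right) - 569334 = \left(-2180197 - \left(131 - \frac{22 - -27}{3}\right)\right) - 569334 = \left(-2180197 - \left(131 - \frac{22 + 27}{3}\right)\right) - 569334 = \left(-2180197 + \left(-131 + \frac{1}{3} \cdot 49\right)\right) - 569334 = \left(-2180197 + \left(-131 + \frac{49}{3}\right)\right) - 569334 = \left(-2180197 - \frac{344}{3}\right) - 569334 = - \frac{6540935}{3} - 569334 = - \frac{8248937}{3}$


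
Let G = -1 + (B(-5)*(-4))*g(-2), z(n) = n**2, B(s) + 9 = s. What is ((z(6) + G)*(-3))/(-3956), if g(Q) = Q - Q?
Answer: 105/3956 ≈ 0.026542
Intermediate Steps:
B(s) = -9 + s
g(Q) = 0
G = -1 (G = -1 + ((-9 - 5)*(-4))*0 = -1 - 14*(-4)*0 = -1 + 56*0 = -1 + 0 = -1)
((z(6) + G)*(-3))/(-3956) = ((6**2 - 1)*(-3))/(-3956) = ((36 - 1)*(-3))*(-1/3956) = (35*(-3))*(-1/3956) = -105*(-1/3956) = 105/3956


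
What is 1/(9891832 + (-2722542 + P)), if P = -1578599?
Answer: 1/5590691 ≈ 1.7887e-7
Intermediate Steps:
1/(9891832 + (-2722542 + P)) = 1/(9891832 + (-2722542 - 1578599)) = 1/(9891832 - 4301141) = 1/5590691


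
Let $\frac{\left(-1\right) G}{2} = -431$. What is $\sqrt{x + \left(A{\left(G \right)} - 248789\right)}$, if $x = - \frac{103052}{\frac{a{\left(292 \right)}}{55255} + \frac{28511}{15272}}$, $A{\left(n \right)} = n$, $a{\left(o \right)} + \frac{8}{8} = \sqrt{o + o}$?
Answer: $\frac{\sqrt{-477535166408311 - 7572682288 \sqrt{146}}}{\sqrt{1575360033 + 30544 \sqrt{146}}} \approx 550.56 i$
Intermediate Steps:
$G = 862$ ($G = \left(-2\right) \left(-431\right) = 862$)
$a{\left(o \right)} = -1 + \sqrt{2} \sqrt{o}$ ($a{\left(o \right)} = -1 + \sqrt{o + o} = -1 + \sqrt{2 o} = -1 + \sqrt{2} \sqrt{o}$)
$x = - \frac{103052}{\frac{1575360033}{843854360} + \frac{2 \sqrt{146}}{55255}}$ ($x = - \frac{103052}{\frac{-1 + \sqrt{2} \sqrt{292}}{55255} + \frac{28511}{15272}} = - \frac{103052}{\left(-1 + \sqrt{2} \cdot 2 \sqrt{73}\right) \frac{1}{55255} + 28511 \cdot \frac{1}{15272}} = - \frac{103052}{\left(-1 + 2 \sqrt{146}\right) \frac{1}{55255} + \frac{28511}{15272}} = - \frac{103052}{\left(- \frac{1}{55255} + \frac{2 \sqrt{146}}{55255}\right) + \frac{28511}{15272}} = - \frac{103052}{\frac{1575360033}{843854360} + \frac{2 \sqrt{146}}{55255}} \approx -55188.0$)
$\sqrt{x + \left(A{\left(G \right)} - 248789\right)} = \sqrt{\left(- \frac{136994694009415442921760}{2481759097365114433} + \frac{2656133103653255680 \sqrt{146}}{2481759097365114433}\right) + \left(862 - 248789\right)} = \sqrt{\left(- \frac{136994694009415442921760}{2481759097365114433} + \frac{2656133103653255680 \sqrt{146}}{2481759097365114433}\right) - 247927} = \sqrt{- \frac{752289781741856168952151}{2481759097365114433} + \frac{2656133103653255680 \sqrt{146}}{2481759097365114433}}$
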